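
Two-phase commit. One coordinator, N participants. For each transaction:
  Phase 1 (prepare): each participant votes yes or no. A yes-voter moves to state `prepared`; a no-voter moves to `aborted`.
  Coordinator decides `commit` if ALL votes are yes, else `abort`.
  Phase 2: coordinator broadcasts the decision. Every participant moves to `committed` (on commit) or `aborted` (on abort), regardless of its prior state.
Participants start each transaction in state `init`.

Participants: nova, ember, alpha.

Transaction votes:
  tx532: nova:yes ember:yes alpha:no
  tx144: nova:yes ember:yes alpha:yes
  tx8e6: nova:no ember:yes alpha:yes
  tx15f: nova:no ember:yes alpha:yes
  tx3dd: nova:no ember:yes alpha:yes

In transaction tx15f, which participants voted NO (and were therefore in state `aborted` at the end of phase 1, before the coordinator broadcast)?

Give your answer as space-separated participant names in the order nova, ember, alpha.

Txn tx15f phase 1: nova no -> aborted; ember yes -> prepared; alpha yes -> prepared

Answer: nova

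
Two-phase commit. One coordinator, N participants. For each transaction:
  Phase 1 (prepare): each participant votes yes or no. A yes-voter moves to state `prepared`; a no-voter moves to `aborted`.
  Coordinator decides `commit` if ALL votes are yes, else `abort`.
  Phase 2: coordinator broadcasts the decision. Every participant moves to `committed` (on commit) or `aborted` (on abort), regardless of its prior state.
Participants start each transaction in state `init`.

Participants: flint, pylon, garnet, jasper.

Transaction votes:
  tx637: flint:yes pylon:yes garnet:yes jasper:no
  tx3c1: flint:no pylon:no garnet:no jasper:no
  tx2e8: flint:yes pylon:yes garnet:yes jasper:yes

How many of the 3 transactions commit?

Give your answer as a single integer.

tx637: no from jasper -> abort (commits=0)
tx3c1: no from flint, pylon, garnet, jasper -> abort (commits=0)
tx2e8: all yes -> commit (commits=1)

Answer: 1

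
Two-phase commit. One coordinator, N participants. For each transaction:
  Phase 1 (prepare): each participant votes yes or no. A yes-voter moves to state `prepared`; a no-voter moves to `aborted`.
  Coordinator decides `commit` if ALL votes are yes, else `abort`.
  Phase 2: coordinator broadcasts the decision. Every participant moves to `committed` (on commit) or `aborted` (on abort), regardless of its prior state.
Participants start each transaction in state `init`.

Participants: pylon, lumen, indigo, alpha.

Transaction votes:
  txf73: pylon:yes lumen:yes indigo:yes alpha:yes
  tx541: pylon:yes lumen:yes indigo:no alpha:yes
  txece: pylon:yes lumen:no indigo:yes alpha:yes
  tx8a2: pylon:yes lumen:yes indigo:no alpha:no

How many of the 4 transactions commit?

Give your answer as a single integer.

Answer: 1

Derivation:
txf73: all yes -> commit (commits=1)
tx541: no from indigo -> abort (commits=1)
txece: no from lumen -> abort (commits=1)
tx8a2: no from indigo, alpha -> abort (commits=1)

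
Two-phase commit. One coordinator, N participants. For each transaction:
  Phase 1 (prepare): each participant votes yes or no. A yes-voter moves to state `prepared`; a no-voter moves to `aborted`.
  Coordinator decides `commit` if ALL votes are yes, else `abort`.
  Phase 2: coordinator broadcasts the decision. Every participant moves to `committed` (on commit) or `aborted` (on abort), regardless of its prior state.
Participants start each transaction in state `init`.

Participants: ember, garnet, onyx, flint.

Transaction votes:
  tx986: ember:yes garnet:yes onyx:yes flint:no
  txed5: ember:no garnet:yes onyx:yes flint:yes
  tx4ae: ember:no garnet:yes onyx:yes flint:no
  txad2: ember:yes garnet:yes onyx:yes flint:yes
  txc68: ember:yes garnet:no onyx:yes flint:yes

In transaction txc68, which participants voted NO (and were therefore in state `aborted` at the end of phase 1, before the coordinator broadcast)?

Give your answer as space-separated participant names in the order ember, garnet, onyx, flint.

Answer: garnet

Derivation:
Txn txc68 phase 1: ember yes -> prepared; garnet no -> aborted; onyx yes -> prepared; flint yes -> prepared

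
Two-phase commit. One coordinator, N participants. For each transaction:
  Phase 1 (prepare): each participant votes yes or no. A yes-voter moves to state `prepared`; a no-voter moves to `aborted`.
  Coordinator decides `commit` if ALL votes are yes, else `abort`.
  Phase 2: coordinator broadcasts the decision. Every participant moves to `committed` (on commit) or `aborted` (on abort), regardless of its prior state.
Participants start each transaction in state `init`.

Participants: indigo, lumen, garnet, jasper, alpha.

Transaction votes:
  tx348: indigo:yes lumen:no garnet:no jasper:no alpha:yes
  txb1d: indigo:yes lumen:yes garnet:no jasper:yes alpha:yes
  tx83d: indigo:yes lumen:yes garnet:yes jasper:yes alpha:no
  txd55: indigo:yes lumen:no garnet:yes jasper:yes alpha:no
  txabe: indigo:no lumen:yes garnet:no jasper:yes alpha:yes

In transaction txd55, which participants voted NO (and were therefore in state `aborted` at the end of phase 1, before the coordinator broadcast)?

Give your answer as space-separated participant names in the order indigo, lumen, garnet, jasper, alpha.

Answer: lumen alpha

Derivation:
Txn txd55 phase 1: indigo yes -> prepared; lumen no -> aborted; garnet yes -> prepared; jasper yes -> prepared; alpha no -> aborted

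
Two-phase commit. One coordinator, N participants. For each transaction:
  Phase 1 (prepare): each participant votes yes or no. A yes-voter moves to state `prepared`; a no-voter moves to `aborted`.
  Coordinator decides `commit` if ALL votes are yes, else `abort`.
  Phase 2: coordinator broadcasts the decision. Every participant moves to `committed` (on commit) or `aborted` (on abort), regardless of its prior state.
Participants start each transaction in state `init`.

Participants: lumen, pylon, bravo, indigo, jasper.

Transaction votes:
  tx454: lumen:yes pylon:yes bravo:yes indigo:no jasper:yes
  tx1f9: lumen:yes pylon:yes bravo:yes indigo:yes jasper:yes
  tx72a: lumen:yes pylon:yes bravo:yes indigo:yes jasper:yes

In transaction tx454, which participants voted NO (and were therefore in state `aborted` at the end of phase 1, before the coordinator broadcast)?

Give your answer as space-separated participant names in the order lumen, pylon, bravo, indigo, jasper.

Txn tx454 phase 1: lumen yes -> prepared; pylon yes -> prepared; bravo yes -> prepared; indigo no -> aborted; jasper yes -> prepared

Answer: indigo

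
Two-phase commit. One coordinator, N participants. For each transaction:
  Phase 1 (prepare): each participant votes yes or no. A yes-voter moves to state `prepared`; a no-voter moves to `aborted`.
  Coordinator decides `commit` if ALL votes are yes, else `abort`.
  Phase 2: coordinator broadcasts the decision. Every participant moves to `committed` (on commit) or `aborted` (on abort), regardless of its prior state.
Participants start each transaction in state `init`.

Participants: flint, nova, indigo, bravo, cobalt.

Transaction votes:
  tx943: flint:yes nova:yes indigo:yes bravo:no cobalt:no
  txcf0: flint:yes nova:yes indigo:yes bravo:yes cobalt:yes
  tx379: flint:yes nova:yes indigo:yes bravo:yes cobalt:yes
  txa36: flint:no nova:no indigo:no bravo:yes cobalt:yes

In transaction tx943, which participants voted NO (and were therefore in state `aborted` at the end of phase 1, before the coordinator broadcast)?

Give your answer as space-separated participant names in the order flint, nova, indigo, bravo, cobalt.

Answer: bravo cobalt

Derivation:
Txn tx943 phase 1: flint yes -> prepared; nova yes -> prepared; indigo yes -> prepared; bravo no -> aborted; cobalt no -> aborted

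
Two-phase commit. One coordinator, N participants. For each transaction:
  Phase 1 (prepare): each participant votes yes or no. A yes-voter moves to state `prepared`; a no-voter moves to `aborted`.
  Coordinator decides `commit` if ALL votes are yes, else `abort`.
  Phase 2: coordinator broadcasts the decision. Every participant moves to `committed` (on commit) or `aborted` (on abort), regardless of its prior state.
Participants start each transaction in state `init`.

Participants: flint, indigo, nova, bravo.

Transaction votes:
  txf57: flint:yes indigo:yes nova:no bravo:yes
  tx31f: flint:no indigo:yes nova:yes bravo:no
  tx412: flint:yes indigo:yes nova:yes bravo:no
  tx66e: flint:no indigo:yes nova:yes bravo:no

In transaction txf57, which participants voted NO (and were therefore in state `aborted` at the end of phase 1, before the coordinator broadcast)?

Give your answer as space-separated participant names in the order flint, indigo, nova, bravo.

Txn txf57 phase 1: flint yes -> prepared; indigo yes -> prepared; nova no -> aborted; bravo yes -> prepared

Answer: nova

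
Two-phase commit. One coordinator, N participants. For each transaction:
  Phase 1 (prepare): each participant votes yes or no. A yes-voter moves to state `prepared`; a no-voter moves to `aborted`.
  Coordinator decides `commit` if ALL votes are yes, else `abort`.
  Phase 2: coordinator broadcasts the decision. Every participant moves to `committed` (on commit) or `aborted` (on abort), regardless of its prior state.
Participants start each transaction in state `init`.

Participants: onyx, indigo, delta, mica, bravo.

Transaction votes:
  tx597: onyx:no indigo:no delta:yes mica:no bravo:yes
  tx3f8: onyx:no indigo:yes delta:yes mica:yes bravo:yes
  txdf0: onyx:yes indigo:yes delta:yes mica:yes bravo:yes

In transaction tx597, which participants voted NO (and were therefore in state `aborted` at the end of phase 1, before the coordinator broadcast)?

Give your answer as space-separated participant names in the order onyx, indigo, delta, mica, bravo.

Answer: onyx indigo mica

Derivation:
Txn tx597 phase 1: onyx no -> aborted; indigo no -> aborted; delta yes -> prepared; mica no -> aborted; bravo yes -> prepared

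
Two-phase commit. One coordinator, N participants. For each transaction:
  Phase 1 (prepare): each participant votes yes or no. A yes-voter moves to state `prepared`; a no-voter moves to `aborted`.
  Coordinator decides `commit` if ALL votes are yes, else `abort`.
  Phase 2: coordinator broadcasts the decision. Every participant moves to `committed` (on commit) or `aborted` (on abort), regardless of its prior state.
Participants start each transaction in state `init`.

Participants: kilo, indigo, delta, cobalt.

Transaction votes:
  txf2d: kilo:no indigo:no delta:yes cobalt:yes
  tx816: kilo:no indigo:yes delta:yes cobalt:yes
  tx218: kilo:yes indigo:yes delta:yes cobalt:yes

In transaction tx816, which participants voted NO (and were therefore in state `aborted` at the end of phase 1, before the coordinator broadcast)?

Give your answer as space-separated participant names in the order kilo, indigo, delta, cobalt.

Txn tx816 phase 1: kilo no -> aborted; indigo yes -> prepared; delta yes -> prepared; cobalt yes -> prepared

Answer: kilo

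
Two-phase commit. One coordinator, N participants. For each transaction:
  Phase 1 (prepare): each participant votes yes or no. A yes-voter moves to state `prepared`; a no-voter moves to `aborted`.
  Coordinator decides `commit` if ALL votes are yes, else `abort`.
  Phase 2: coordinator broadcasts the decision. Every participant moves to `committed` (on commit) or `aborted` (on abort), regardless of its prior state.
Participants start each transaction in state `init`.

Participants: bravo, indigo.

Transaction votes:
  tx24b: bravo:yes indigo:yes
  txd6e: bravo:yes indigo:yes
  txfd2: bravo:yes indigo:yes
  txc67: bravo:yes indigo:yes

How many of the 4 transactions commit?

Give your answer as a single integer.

Answer: 4

Derivation:
tx24b: all yes -> commit (commits=1)
txd6e: all yes -> commit (commits=2)
txfd2: all yes -> commit (commits=3)
txc67: all yes -> commit (commits=4)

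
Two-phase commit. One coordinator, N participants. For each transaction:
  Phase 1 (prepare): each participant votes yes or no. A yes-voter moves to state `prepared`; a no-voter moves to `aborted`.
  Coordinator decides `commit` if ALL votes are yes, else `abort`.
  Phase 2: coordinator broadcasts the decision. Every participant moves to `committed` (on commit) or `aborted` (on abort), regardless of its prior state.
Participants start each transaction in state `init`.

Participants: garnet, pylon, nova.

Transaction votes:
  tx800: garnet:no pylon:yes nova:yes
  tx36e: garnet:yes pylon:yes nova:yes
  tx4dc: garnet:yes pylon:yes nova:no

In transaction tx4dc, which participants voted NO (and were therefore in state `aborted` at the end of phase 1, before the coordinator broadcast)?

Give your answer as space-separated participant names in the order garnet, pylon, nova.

Txn tx4dc phase 1: garnet yes -> prepared; pylon yes -> prepared; nova no -> aborted

Answer: nova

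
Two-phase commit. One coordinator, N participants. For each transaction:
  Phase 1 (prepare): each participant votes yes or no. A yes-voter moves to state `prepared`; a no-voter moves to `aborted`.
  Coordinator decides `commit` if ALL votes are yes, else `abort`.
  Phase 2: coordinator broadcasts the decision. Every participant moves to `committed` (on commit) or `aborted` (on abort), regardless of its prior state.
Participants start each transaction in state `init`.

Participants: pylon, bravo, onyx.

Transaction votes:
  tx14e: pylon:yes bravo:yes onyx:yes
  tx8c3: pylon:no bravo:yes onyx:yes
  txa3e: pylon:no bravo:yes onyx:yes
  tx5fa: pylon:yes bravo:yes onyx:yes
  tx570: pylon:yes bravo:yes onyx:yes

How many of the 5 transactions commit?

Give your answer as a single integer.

tx14e: all yes -> commit (commits=1)
tx8c3: no from pylon -> abort (commits=1)
txa3e: no from pylon -> abort (commits=1)
tx5fa: all yes -> commit (commits=2)
tx570: all yes -> commit (commits=3)

Answer: 3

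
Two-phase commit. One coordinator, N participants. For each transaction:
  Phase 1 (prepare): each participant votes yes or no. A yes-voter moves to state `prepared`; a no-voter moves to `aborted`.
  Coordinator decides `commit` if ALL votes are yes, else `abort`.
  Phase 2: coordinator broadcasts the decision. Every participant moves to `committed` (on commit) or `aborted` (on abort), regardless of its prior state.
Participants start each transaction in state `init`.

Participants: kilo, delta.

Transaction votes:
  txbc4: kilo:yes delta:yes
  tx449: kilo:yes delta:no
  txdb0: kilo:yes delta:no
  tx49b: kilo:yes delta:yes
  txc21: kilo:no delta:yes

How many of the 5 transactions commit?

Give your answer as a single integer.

Answer: 2

Derivation:
txbc4: all yes -> commit (commits=1)
tx449: no from delta -> abort (commits=1)
txdb0: no from delta -> abort (commits=1)
tx49b: all yes -> commit (commits=2)
txc21: no from kilo -> abort (commits=2)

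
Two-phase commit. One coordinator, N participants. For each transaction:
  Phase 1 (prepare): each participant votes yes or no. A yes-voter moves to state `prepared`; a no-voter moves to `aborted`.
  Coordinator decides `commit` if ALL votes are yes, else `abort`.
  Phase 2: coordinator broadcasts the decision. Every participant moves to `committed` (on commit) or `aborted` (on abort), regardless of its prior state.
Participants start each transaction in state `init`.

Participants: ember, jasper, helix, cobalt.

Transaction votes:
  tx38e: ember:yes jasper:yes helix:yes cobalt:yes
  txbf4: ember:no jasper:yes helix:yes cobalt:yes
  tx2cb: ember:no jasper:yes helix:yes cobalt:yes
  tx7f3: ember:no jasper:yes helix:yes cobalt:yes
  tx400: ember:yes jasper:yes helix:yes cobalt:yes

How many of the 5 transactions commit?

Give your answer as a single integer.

tx38e: all yes -> commit (commits=1)
txbf4: no from ember -> abort (commits=1)
tx2cb: no from ember -> abort (commits=1)
tx7f3: no from ember -> abort (commits=1)
tx400: all yes -> commit (commits=2)

Answer: 2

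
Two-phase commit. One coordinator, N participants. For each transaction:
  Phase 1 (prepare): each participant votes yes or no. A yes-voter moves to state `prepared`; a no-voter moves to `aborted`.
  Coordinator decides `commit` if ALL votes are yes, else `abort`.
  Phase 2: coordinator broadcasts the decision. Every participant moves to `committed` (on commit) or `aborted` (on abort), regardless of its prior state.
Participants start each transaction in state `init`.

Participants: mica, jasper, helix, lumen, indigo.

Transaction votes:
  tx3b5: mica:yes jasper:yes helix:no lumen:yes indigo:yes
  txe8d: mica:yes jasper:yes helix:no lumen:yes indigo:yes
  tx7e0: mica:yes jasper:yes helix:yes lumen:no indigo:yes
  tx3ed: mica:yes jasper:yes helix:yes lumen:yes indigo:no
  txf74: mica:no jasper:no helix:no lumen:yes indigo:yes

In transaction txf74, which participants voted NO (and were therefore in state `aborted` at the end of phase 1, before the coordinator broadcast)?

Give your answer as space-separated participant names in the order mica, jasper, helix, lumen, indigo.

Answer: mica jasper helix

Derivation:
Txn txf74 phase 1: mica no -> aborted; jasper no -> aborted; helix no -> aborted; lumen yes -> prepared; indigo yes -> prepared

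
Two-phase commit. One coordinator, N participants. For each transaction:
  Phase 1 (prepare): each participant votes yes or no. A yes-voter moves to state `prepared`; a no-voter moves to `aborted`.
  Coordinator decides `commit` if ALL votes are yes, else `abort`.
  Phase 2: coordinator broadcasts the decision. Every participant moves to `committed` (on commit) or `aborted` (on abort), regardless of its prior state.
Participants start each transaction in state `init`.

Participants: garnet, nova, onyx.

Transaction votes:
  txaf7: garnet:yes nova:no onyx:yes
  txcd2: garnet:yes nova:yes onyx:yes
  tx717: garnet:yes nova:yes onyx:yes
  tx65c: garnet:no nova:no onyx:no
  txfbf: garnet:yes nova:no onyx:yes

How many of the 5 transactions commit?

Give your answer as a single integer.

txaf7: no from nova -> abort (commits=0)
txcd2: all yes -> commit (commits=1)
tx717: all yes -> commit (commits=2)
tx65c: no from garnet, nova, onyx -> abort (commits=2)
txfbf: no from nova -> abort (commits=2)

Answer: 2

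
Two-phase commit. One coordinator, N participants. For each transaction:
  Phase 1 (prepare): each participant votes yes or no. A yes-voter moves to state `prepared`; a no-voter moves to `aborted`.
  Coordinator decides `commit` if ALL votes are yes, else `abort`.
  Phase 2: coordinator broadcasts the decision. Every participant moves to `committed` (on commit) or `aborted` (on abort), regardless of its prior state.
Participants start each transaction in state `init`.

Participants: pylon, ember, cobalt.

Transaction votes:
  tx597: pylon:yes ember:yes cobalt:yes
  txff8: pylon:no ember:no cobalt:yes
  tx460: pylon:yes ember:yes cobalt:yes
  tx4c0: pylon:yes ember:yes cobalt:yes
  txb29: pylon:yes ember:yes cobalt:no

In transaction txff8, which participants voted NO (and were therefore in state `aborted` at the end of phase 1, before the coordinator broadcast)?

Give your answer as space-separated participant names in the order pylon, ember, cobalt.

Txn txff8 phase 1: pylon no -> aborted; ember no -> aborted; cobalt yes -> prepared

Answer: pylon ember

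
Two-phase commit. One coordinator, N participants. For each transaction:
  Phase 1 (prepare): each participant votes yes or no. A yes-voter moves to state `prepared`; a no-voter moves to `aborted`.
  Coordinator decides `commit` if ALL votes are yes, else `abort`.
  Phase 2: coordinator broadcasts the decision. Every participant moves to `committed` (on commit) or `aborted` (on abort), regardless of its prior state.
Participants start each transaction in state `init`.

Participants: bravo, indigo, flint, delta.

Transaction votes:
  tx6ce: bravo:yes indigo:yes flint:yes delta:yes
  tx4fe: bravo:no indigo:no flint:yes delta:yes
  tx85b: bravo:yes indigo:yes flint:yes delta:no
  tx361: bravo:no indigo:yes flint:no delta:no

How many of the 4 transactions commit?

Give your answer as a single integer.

tx6ce: all yes -> commit (commits=1)
tx4fe: no from bravo, indigo -> abort (commits=1)
tx85b: no from delta -> abort (commits=1)
tx361: no from bravo, flint, delta -> abort (commits=1)

Answer: 1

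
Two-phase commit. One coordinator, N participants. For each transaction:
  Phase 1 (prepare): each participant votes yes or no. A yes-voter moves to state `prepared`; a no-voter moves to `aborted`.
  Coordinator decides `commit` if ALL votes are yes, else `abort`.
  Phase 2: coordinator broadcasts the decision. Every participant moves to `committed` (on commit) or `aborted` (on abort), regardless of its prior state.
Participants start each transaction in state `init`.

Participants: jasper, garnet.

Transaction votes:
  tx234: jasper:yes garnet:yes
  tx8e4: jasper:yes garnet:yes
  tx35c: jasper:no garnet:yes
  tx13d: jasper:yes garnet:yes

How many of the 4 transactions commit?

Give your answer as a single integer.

tx234: all yes -> commit (commits=1)
tx8e4: all yes -> commit (commits=2)
tx35c: no from jasper -> abort (commits=2)
tx13d: all yes -> commit (commits=3)

Answer: 3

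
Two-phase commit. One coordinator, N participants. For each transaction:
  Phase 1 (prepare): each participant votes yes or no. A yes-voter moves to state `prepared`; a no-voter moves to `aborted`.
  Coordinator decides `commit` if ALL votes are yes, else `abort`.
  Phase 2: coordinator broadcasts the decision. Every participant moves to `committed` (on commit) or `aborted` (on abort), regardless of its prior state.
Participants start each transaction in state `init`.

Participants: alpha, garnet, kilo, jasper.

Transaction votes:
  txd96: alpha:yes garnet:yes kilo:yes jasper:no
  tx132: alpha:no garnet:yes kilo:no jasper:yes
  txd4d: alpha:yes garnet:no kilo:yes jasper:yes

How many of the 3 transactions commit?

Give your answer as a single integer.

Answer: 0

Derivation:
txd96: no from jasper -> abort (commits=0)
tx132: no from alpha, kilo -> abort (commits=0)
txd4d: no from garnet -> abort (commits=0)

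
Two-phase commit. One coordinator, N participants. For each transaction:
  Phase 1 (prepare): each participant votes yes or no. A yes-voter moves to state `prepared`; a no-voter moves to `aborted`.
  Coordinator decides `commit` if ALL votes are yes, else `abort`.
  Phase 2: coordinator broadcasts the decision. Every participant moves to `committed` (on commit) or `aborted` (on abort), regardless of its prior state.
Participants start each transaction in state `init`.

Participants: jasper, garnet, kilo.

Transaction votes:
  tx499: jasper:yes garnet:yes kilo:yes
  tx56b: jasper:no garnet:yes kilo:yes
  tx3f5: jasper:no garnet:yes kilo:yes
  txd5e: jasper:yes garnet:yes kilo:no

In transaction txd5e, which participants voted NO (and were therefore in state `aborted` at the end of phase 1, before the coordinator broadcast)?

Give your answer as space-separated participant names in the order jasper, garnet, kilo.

Txn txd5e phase 1: jasper yes -> prepared; garnet yes -> prepared; kilo no -> aborted

Answer: kilo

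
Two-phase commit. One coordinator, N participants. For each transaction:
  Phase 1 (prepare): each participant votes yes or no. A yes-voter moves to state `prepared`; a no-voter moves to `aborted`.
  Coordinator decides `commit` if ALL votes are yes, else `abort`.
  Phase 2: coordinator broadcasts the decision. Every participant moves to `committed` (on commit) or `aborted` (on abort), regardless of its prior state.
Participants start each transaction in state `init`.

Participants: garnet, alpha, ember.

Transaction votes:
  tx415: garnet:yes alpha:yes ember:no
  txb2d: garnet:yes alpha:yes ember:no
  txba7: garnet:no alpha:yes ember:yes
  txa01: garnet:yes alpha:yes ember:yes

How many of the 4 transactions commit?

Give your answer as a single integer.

tx415: no from ember -> abort (commits=0)
txb2d: no from ember -> abort (commits=0)
txba7: no from garnet -> abort (commits=0)
txa01: all yes -> commit (commits=1)

Answer: 1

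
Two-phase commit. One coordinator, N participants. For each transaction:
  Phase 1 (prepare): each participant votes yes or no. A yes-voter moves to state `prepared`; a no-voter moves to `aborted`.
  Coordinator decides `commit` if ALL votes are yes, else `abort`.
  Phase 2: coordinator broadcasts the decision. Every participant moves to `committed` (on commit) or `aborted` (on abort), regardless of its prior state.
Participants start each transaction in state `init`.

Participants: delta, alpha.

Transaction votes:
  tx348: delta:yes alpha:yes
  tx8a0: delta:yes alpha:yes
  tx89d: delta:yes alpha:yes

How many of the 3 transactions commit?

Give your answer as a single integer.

Answer: 3

Derivation:
tx348: all yes -> commit (commits=1)
tx8a0: all yes -> commit (commits=2)
tx89d: all yes -> commit (commits=3)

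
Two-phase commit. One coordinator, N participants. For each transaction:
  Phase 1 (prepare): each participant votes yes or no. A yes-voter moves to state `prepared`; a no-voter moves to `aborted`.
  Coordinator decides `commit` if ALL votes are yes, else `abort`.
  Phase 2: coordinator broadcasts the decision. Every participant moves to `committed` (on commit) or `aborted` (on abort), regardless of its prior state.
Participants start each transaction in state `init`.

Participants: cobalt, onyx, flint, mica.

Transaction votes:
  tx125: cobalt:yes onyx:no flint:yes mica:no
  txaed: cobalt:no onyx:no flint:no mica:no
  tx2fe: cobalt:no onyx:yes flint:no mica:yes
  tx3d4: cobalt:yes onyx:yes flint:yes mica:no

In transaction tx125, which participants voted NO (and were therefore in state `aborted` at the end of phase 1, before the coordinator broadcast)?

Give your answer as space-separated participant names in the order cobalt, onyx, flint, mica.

Txn tx125 phase 1: cobalt yes -> prepared; onyx no -> aborted; flint yes -> prepared; mica no -> aborted

Answer: onyx mica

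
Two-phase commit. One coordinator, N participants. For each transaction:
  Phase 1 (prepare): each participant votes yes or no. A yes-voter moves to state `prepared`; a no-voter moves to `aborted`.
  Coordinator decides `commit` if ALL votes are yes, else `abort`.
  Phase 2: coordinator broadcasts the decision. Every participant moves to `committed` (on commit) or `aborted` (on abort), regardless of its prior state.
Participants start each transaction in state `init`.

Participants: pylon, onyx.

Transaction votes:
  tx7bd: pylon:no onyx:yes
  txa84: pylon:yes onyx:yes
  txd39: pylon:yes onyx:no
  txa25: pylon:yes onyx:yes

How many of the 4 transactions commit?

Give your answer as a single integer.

tx7bd: no from pylon -> abort (commits=0)
txa84: all yes -> commit (commits=1)
txd39: no from onyx -> abort (commits=1)
txa25: all yes -> commit (commits=2)

Answer: 2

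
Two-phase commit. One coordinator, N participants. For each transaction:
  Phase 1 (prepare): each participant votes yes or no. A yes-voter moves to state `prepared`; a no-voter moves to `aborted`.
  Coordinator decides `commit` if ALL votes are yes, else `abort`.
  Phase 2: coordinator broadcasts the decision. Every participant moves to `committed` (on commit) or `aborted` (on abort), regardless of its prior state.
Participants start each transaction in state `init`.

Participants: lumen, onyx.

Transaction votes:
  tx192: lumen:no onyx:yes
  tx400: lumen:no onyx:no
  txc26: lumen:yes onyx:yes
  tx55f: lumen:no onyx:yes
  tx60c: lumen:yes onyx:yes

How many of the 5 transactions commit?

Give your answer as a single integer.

tx192: no from lumen -> abort (commits=0)
tx400: no from lumen, onyx -> abort (commits=0)
txc26: all yes -> commit (commits=1)
tx55f: no from lumen -> abort (commits=1)
tx60c: all yes -> commit (commits=2)

Answer: 2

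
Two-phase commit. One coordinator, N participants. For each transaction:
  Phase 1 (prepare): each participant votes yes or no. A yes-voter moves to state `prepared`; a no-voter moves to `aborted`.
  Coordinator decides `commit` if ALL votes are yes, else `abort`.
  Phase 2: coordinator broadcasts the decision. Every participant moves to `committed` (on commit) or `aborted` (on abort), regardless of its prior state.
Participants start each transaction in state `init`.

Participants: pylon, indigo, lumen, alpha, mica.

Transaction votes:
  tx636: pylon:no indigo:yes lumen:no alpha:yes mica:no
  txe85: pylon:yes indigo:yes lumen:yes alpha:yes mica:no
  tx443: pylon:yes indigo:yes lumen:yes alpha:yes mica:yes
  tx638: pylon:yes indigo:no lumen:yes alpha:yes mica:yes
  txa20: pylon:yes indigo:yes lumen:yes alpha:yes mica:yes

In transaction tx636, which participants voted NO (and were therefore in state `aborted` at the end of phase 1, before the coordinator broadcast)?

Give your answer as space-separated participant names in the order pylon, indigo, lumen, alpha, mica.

Answer: pylon lumen mica

Derivation:
Txn tx636 phase 1: pylon no -> aborted; indigo yes -> prepared; lumen no -> aborted; alpha yes -> prepared; mica no -> aborted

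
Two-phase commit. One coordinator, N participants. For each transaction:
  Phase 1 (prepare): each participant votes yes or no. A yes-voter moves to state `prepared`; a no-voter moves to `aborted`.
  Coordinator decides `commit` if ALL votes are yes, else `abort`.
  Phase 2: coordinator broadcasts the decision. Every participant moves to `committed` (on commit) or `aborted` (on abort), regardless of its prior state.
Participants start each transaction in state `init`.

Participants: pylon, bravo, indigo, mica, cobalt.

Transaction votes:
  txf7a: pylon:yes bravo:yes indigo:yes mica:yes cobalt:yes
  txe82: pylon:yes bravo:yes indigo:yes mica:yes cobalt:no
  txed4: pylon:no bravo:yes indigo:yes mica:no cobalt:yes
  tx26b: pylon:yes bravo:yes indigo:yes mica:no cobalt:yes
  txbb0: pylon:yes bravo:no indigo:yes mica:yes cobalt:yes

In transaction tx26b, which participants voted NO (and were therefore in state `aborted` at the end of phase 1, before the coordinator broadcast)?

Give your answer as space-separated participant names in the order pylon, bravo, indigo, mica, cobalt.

Txn tx26b phase 1: pylon yes -> prepared; bravo yes -> prepared; indigo yes -> prepared; mica no -> aborted; cobalt yes -> prepared

Answer: mica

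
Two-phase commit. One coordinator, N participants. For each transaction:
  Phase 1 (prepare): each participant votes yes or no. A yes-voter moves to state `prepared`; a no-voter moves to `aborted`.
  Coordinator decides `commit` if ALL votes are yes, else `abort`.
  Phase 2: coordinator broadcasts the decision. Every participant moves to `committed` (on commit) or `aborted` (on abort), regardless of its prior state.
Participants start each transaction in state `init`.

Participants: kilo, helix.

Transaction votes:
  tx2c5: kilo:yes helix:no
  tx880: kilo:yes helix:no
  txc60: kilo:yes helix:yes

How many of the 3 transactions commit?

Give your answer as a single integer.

Answer: 1

Derivation:
tx2c5: no from helix -> abort (commits=0)
tx880: no from helix -> abort (commits=0)
txc60: all yes -> commit (commits=1)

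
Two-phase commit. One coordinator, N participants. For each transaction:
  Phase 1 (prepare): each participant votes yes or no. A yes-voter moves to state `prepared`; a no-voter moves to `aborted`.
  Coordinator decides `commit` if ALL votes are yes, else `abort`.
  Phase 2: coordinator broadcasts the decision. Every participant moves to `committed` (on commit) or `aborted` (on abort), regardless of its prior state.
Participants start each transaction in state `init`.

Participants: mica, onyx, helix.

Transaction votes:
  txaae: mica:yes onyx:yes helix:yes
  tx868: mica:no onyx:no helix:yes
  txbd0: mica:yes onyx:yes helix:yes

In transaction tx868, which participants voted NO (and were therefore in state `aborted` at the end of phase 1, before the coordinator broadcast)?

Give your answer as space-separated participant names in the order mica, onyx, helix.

Txn tx868 phase 1: mica no -> aborted; onyx no -> aborted; helix yes -> prepared

Answer: mica onyx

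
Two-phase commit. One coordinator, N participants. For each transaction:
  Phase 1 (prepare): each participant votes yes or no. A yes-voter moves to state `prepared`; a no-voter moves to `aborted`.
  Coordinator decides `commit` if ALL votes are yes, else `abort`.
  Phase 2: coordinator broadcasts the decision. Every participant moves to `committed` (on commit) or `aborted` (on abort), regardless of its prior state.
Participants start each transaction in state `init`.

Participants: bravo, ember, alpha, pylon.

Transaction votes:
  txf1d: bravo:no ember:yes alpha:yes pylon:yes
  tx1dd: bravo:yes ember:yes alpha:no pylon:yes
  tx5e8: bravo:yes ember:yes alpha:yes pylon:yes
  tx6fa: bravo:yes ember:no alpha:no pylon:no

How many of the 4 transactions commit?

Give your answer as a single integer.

Answer: 1

Derivation:
txf1d: no from bravo -> abort (commits=0)
tx1dd: no from alpha -> abort (commits=0)
tx5e8: all yes -> commit (commits=1)
tx6fa: no from ember, alpha, pylon -> abort (commits=1)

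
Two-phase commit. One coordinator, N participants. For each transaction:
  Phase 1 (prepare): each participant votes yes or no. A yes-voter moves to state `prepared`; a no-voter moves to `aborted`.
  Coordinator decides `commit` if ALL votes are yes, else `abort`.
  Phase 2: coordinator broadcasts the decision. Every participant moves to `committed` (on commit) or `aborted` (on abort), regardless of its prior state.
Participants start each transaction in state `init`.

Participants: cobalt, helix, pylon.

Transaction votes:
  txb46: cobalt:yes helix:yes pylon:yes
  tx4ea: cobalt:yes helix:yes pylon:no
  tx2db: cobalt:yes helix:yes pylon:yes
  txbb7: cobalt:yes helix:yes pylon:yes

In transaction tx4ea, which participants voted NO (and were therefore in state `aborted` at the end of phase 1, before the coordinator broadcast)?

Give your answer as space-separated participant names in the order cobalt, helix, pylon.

Txn tx4ea phase 1: cobalt yes -> prepared; helix yes -> prepared; pylon no -> aborted

Answer: pylon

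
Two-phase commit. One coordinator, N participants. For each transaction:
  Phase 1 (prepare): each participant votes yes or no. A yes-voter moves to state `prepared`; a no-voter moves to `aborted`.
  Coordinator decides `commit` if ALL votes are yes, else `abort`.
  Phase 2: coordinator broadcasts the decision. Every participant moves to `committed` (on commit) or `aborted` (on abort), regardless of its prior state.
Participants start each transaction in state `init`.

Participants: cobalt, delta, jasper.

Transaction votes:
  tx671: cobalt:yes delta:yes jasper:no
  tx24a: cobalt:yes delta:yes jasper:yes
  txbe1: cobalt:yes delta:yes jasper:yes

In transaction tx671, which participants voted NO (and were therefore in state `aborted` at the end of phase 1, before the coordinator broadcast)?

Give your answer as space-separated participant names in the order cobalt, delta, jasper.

Answer: jasper

Derivation:
Txn tx671 phase 1: cobalt yes -> prepared; delta yes -> prepared; jasper no -> aborted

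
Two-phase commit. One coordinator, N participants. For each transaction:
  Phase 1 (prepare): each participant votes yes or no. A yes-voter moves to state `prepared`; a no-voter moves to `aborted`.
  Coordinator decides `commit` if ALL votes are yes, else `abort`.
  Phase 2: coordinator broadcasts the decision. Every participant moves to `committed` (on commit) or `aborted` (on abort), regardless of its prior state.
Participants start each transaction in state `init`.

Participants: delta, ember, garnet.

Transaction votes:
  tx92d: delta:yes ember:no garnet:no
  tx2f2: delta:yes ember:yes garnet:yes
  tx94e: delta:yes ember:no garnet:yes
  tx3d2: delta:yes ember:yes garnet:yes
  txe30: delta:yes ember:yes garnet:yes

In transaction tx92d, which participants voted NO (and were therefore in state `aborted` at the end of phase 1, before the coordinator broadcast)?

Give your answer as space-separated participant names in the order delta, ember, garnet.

Answer: ember garnet

Derivation:
Txn tx92d phase 1: delta yes -> prepared; ember no -> aborted; garnet no -> aborted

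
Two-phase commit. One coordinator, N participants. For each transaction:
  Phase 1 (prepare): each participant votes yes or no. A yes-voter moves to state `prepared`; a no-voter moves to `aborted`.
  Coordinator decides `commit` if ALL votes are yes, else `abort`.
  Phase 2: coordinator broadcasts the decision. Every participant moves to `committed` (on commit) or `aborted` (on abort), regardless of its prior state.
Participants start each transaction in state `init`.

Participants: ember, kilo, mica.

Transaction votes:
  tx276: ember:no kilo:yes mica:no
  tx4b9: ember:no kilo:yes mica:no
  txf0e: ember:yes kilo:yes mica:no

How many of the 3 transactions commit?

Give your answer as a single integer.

Answer: 0

Derivation:
tx276: no from ember, mica -> abort (commits=0)
tx4b9: no from ember, mica -> abort (commits=0)
txf0e: no from mica -> abort (commits=0)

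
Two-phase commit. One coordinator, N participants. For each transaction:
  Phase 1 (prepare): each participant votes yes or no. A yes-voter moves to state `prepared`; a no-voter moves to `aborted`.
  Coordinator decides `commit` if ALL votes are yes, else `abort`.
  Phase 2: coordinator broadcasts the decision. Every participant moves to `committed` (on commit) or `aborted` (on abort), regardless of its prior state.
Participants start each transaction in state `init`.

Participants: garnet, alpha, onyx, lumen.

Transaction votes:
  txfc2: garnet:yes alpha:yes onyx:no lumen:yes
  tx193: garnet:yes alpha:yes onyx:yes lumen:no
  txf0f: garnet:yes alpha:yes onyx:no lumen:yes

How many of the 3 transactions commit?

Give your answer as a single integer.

Answer: 0

Derivation:
txfc2: no from onyx -> abort (commits=0)
tx193: no from lumen -> abort (commits=0)
txf0f: no from onyx -> abort (commits=0)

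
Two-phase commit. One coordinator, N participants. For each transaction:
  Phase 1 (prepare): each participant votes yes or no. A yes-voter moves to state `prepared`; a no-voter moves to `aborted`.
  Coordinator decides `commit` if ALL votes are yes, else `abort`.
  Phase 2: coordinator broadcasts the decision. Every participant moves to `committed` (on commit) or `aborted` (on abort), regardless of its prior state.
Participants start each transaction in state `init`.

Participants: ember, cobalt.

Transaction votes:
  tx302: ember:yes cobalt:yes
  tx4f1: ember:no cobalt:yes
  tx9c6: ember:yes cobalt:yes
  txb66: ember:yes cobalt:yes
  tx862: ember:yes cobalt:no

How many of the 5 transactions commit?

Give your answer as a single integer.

Answer: 3

Derivation:
tx302: all yes -> commit (commits=1)
tx4f1: no from ember -> abort (commits=1)
tx9c6: all yes -> commit (commits=2)
txb66: all yes -> commit (commits=3)
tx862: no from cobalt -> abort (commits=3)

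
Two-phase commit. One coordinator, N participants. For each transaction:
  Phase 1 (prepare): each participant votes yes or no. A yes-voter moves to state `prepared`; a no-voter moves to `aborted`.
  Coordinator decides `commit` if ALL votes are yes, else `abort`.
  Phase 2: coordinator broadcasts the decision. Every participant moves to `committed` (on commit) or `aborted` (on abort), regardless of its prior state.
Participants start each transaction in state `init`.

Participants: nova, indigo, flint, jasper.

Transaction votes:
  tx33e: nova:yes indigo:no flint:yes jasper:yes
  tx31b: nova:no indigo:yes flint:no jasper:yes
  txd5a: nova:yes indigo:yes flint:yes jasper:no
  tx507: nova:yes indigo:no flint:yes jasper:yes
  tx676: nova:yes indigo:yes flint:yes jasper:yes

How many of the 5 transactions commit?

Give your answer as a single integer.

Answer: 1

Derivation:
tx33e: no from indigo -> abort (commits=0)
tx31b: no from nova, flint -> abort (commits=0)
txd5a: no from jasper -> abort (commits=0)
tx507: no from indigo -> abort (commits=0)
tx676: all yes -> commit (commits=1)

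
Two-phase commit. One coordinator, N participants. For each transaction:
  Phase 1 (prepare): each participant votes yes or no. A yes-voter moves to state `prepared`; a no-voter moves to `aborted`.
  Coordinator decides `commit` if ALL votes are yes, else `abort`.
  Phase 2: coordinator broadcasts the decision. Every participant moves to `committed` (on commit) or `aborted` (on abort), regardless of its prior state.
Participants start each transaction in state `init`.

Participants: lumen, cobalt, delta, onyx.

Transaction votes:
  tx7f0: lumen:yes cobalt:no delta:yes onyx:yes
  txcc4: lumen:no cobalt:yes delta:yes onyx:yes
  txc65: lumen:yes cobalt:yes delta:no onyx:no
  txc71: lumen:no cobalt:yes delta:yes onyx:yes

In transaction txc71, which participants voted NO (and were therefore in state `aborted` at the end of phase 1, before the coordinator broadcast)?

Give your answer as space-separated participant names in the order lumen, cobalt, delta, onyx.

Answer: lumen

Derivation:
Txn txc71 phase 1: lumen no -> aborted; cobalt yes -> prepared; delta yes -> prepared; onyx yes -> prepared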